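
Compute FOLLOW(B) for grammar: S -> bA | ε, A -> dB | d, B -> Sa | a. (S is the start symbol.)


$ ∈ FOLLOW(S). For each A -> αBβ: add FIRST(β)\{ε} to FOLLOW(B); if β nullable, add FOLLOW(A).
FOLLOW(B) = {$, a}


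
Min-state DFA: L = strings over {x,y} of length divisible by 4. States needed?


Track length mod 4: states 0..3, accept at 0
Minimal DFA: 4 states


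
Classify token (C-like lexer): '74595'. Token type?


Pattern: digits only
Type: INTEGER_LITERAL


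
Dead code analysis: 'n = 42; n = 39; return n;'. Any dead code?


first assignment to n is overwritten before any read
Dead: 'n = 42'


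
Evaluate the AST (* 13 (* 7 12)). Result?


Evaluate inner: (* 7 12) = 84
Evaluate root: (* 13 84) = 1092
Result: 1092


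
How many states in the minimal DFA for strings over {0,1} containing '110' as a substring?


KMP-style automaton: 3 progress states + 1 absorbing accept = 4
Minimal DFA: 4 states


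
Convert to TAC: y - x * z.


Break into single-operator statements:
t1 = x * z
t2 = y - t1


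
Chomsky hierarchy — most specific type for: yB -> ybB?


LHS has context (more than one symbol) and |LHS| ≤ |RHS|
Classification: Type 1 (Context-Sensitive)


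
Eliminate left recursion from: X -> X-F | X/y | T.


Left-recursive alternatives: X-F, X/y; non-recursive: T
Introduce X': X -> TX', X' -> -FX' | /yX' | ε


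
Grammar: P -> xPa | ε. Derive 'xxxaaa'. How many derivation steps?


Derivation: P => xPa => xxPaa => xxxPaaa => xxxaaa
Steps: 4


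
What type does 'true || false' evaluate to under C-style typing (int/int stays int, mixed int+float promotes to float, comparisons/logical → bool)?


Operand types: bool || bool
Rule: logical operators take bool operands and yield bool
Result type: bool


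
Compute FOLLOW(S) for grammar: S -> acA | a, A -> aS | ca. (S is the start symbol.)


$ ∈ FOLLOW(S). For each A -> αBβ: add FIRST(β)\{ε} to FOLLOW(B); if β nullable, add FOLLOW(A).
FOLLOW(S) = {$}


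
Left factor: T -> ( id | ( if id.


Common prefix: '('
Factored: T -> ( T', T' -> id | if id


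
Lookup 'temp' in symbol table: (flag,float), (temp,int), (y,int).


Lookup 'temp' → type int


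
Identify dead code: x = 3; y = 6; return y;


x is assigned but never read
Dead: 'x = 3'


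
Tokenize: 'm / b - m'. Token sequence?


Scan left to right, longest-match per lexeme
Tokens: ID(m), OP(/), ID(b), OP(-), ID(m)


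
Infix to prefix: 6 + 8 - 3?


left-to-right (same/higher precedence on left): tree is (- (+ 6 8) 3)
Prefix: - + 6 8 3


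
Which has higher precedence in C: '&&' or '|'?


'|' is bitwise OR (level 3); '&&' is logical AND (level 2)
Higher level binds tighter
'|' has higher precedence than '&&'


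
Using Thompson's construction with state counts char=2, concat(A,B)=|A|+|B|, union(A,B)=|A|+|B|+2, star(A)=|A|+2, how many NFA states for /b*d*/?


Syntax tree has 2 char leaf(s), 0 union(s), 2 star(s)
chars contribute 2×2 = 4; each union adds +2; each star adds +2
Total: 4 + 0 + 4 = 8 states


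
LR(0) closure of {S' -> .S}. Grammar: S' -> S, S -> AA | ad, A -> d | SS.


Start: S' -> .S
For each item with dot before a nonterminal B, add B -> .γ for every B-production
Closure: [S' -> .S, S -> .AA, S -> .ad, A -> .d, A -> .SS]


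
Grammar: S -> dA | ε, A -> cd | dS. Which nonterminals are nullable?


A nonterminal is nullable iff some alternative derives ε (directly, or every symbol in it is nullable)
Nullable: {S}


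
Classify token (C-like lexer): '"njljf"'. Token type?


Pattern: double-quoted sequence
Type: STRING_LITERAL


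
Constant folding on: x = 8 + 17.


8 + 17 = 25 at compile time
Optimized: x = 25


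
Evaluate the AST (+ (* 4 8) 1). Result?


Evaluate inner: (* 4 8) = 32
Evaluate root: (+ 32 1) = 33
Result: 33


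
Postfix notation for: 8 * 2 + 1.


Left to right (same or higher precedence on left)
Postfix: 8 2 * 1 +


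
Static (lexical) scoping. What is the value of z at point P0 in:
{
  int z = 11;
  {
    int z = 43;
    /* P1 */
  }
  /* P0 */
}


z declared in the same block as P0
z = 11


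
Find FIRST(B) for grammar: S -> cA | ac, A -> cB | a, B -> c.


Per alternative of B: FIRST(c) = {c}
FIRST(B) = {c}


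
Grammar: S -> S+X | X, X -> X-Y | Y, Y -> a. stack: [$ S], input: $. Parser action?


start symbol S on stack, input exhausted
Action: accept


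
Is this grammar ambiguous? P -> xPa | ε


balanced x^n…a^n: each string has a unique parse
Unambiguous


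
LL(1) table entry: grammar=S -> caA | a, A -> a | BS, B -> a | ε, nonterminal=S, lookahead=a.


For [S, a]: 'a' ∈ FIRST(a)
Entry: S -> a


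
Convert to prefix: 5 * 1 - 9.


left-to-right (same/higher precedence on left): tree is (- (* 5 1) 9)
Prefix: - * 5 1 9


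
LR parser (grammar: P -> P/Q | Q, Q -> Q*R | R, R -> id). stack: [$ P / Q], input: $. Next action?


handle 'P/Q' on top; lookahead ∈ FOLLOW(P) = {/, $}
Action: reduce (P -> P/Q)


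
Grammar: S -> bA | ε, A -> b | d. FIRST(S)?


Per alternative of S: FIRST(bA) = {b}; FIRST(ε) = {ε}
FIRST(S) = {b, ε}


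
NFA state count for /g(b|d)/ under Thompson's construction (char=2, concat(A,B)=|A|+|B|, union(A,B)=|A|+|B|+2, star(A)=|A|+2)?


Syntax tree has 3 char leaf(s), 1 union(s), 0 star(s)
chars contribute 3×2 = 6; each union adds +2; each star adds +2
Total: 6 + 2 + 0 = 8 states


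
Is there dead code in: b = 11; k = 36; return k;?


b is assigned but never read
Dead: 'b = 11'


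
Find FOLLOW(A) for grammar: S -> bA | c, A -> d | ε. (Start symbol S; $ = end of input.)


$ ∈ FOLLOW(S). For each A -> αBβ: add FIRST(β)\{ε} to FOLLOW(B); if β nullable, add FOLLOW(A).
FOLLOW(A) = {$}


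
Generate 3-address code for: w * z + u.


Break into single-operator statements:
t1 = w * z
t2 = t1 + u


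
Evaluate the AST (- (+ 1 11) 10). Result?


Evaluate inner: (+ 1 11) = 12
Evaluate root: (- 12 10) = 2
Result: 2


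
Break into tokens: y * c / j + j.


Scan left to right, longest-match per lexeme
Tokens: ID(y), OP(*), ID(c), OP(/), ID(j), OP(+), ID(j)


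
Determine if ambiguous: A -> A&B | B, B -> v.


precedence layered via separate nonterminal B: deterministic
Unambiguous


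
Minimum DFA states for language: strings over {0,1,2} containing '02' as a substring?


KMP-style automaton: 2 progress states + 1 absorbing accept = 3
Minimal DFA: 3 states


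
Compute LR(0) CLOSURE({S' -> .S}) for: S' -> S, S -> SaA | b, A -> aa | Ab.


Start: S' -> .S
For each item with dot before a nonterminal B, add B -> .γ for every B-production
Closure: [S' -> .S, S -> .SaA, S -> .b]


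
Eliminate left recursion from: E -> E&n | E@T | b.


Left-recursive alternatives: E&n, E@T; non-recursive: b
Introduce E': E -> bE', E' -> &nE' | @TE' | ε


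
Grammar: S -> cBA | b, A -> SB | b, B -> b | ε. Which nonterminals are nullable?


A nonterminal is nullable iff some alternative derives ε (directly, or every symbol in it is nullable)
Nullable: {B}


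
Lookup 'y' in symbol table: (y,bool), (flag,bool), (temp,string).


Lookup 'y' → type bool


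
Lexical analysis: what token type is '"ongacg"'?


Pattern: double-quoted sequence
Type: STRING_LITERAL


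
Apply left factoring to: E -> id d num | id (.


Common prefix: 'id'
Factored: E -> id E', E' -> d num | (


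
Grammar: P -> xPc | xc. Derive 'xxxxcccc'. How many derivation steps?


Derivation: P => xPc => xxPcc => xxxPccc => xxxxcccc
Steps: 4


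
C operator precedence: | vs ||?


'|' is bitwise OR (level 3); '||' is logical OR (level 1)
Higher level binds tighter
'|' has higher precedence than '||'


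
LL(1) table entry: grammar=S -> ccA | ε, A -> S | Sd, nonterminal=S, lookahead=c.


For [S, c]: 'c' ∈ FIRST(ccA)
Entry: S -> ccA


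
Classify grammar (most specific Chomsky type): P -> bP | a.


Right-linear: every RHS is a terminal or a terminal followed by one nonterminal
Classification: Type 3 (Regular)


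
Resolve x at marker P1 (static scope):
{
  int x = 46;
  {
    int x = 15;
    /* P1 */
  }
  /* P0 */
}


x declared in the same block as P1
x = 15


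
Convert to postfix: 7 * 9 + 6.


Left to right (same or higher precedence on left)
Postfix: 7 9 * 6 +


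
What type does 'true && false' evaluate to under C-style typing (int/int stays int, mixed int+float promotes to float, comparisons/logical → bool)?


Operand types: bool && bool
Rule: logical operators take bool operands and yield bool
Result type: bool


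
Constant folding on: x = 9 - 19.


9 - 19 = -10 at compile time
Optimized: x = -10


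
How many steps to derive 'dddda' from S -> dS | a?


Derivation: S => dS => ddS => dddS => ddddS => dddda
Steps: 5


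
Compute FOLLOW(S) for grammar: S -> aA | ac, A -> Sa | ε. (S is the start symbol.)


$ ∈ FOLLOW(S). For each A -> αBβ: add FIRST(β)\{ε} to FOLLOW(B); if β nullable, add FOLLOW(A).
FOLLOW(S) = {$, a}


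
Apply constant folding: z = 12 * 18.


12 * 18 = 216 at compile time
Optimized: z = 216


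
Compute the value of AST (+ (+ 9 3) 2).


Evaluate inner: (+ 9 3) = 12
Evaluate root: (+ 12 2) = 14
Result: 14


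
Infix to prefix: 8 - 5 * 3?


'*' binds tighter: tree is (- 8 (* 5 3))
Prefix: - 8 * 5 3


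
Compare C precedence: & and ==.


'==' is equality (level 6); '&' is bitwise AND (level 5)
Higher level binds tighter
'==' has higher precedence than '&'


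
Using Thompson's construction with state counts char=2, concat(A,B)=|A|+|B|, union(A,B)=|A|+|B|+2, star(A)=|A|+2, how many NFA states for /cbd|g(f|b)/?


Syntax tree has 6 char leaf(s), 2 union(s), 0 star(s)
chars contribute 6×2 = 12; each union adds +2; each star adds +2
Total: 12 + 4 + 0 = 16 states


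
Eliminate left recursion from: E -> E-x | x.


Left-recursive alternatives: E-x; non-recursive: x
Introduce E': E -> xE', E' -> -xE' | ε


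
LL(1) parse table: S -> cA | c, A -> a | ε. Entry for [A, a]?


For [A, a]: 'a' ∈ FIRST(a)
Entry: A -> a


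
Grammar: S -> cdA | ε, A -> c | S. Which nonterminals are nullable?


A nonterminal is nullable iff some alternative derives ε (directly, or every symbol in it is nullable)
Nullable: {A, S}


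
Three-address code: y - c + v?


Break into single-operator statements:
t1 = y - c
t2 = t1 + v


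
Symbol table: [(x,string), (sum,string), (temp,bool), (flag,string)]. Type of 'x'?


Lookup 'x' → type string


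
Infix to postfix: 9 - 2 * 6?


* has higher precedence, evaluate 2*6 first
Postfix: 9 2 6 * -


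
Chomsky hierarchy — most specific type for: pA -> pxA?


LHS has context (more than one symbol) and |LHS| ≤ |RHS|
Classification: Type 1 (Context-Sensitive)


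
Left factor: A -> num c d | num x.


Common prefix: 'num'
Factored: A -> num A', A' -> c d | x


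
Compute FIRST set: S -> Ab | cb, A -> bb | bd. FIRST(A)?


Per alternative of A: FIRST(bb) = {b}; FIRST(bd) = {b}
FIRST(A) = {b}


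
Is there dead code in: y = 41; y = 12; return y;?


first assignment to y is overwritten before any read
Dead: 'y = 41'


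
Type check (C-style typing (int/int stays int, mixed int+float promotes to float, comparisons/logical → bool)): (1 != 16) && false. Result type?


Operand types: bool && bool
Rule: logical operators take bool operands and yield bool
Result type: bool


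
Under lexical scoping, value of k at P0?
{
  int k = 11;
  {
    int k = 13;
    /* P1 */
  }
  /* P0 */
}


k declared in the same block as P0
k = 11


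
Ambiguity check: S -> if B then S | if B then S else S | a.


dangling else: 'if B then if B then a else a' parses two ways
Ambiguous


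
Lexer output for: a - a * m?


Scan left to right, longest-match per lexeme
Tokens: ID(a), OP(-), ID(a), OP(*), ID(m)


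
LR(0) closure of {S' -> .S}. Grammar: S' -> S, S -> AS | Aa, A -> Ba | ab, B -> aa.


Start: S' -> .S
For each item with dot before a nonterminal B, add B -> .γ for every B-production
Closure: [S' -> .S, S -> .AS, S -> .Aa, A -> .Ba, A -> .ab, B -> .aa]


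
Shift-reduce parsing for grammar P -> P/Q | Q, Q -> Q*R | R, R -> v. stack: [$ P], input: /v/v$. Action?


shift '/' to continue P -> P/Q
Action: shift


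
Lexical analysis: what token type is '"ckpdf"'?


Pattern: double-quoted sequence
Type: STRING_LITERAL


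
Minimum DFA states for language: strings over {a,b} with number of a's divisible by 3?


Track (count of a) mod 3: states 0..2, accept at 0
Minimal DFA: 3 states


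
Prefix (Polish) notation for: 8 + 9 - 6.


left-to-right (same/higher precedence on left): tree is (- (+ 8 9) 6)
Prefix: - + 8 9 6


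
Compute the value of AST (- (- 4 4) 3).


Evaluate inner: (- 4 4) = 0
Evaluate root: (- 0 3) = -3
Result: -3


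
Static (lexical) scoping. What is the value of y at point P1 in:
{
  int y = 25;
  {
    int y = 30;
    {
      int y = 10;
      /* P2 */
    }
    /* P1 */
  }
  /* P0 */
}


y declared in the same block as P1
y = 30


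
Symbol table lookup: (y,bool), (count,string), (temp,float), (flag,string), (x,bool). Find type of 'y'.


Lookup 'y' → type bool


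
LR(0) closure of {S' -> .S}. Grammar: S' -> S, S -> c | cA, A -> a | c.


Start: S' -> .S
For each item with dot before a nonterminal B, add B -> .γ for every B-production
Closure: [S' -> .S, S -> .c, S -> .cA]


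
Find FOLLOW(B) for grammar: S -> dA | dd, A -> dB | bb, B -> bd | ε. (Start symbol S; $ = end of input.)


$ ∈ FOLLOW(S). For each A -> αBβ: add FIRST(β)\{ε} to FOLLOW(B); if β nullable, add FOLLOW(A).
FOLLOW(B) = {$}


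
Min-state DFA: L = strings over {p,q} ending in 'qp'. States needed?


Track the longest suffix of input matching a prefix of 'qp': 3 classes (prefixes of length 0..2)
Minimal DFA: 3 states


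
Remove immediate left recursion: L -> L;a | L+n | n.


Left-recursive alternatives: L;a, L+n; non-recursive: n
Introduce L': L -> nL', L' -> ;aL' | +nL' | ε


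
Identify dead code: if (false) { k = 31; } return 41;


condition is constant false, so the whole block is unreachable
Dead: 'if (false) { k = 31; }'


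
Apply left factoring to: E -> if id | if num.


Common prefix: 'if'
Factored: E -> if E', E' -> id | num


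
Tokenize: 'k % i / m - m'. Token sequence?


Scan left to right, longest-match per lexeme
Tokens: ID(k), OP(%), ID(i), OP(/), ID(m), OP(-), ID(m)


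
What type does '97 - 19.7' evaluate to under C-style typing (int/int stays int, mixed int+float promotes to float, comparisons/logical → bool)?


Operand types: int - float
Rule: mixed int/float promotes to float; int/int stays int
Result type: float


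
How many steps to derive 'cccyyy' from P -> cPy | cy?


Derivation: P => cPy => ccPyy => cccyyy
Steps: 3


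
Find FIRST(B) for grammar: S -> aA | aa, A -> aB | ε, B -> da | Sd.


Per alternative of B: FIRST(da) = {d}; FIRST(Sd) = {a}
FIRST(B) = {a, d}


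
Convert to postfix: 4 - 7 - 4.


Left to right (same or higher precedence on left)
Postfix: 4 7 - 4 -


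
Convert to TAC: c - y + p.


Break into single-operator statements:
t1 = c - y
t2 = t1 + p


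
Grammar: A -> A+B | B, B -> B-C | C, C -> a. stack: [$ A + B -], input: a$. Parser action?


no handle; shift 'a'
Action: shift


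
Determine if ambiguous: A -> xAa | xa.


balanced x^n…a^n: each string has a unique parse
Unambiguous


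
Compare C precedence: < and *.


'*' is multiplicative (level 10); '<' is relational (level 7)
Higher level binds tighter
'*' has higher precedence than '<'


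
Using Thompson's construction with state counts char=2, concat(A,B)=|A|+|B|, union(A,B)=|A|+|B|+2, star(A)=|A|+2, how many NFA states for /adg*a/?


Syntax tree has 4 char leaf(s), 0 union(s), 1 star(s)
chars contribute 4×2 = 8; each union adds +2; each star adds +2
Total: 8 + 0 + 2 = 10 states


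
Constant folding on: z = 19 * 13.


19 * 13 = 247 at compile time
Optimized: z = 247


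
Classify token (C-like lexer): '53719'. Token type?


Pattern: digits only
Type: INTEGER_LITERAL


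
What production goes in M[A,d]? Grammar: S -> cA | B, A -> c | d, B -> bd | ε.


For [A, d]: 'd' ∈ FIRST(d)
Entry: A -> d


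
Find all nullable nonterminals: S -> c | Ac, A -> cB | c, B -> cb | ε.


A nonterminal is nullable iff some alternative derives ε (directly, or every symbol in it is nullable)
Nullable: {B}


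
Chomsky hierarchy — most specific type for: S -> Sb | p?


Left-linear: every RHS is a terminal or one nonterminal followed by a terminal
Classification: Type 3 (Regular)


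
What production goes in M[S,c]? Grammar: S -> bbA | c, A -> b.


For [S, c]: 'c' ∈ FIRST(c)
Entry: S -> c


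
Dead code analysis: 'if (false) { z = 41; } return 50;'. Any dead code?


condition is constant false, so the whole block is unreachable
Dead: 'if (false) { z = 41; }'


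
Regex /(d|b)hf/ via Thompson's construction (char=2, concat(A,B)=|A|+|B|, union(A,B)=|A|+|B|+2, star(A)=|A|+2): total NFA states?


Syntax tree has 4 char leaf(s), 1 union(s), 0 star(s)
chars contribute 4×2 = 8; each union adds +2; each star adds +2
Total: 8 + 2 + 0 = 10 states


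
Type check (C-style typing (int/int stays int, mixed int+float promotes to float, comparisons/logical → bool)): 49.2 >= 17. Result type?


Operand types: float >= int
Rule: comparison yields bool
Result type: bool


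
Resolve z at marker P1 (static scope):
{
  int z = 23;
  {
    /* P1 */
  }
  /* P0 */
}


P1's block does not declare z; resolves to the enclosing declaration at depth 0
z = 23


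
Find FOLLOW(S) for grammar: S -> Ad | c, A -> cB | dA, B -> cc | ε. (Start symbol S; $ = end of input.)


$ ∈ FOLLOW(S). For each A -> αBβ: add FIRST(β)\{ε} to FOLLOW(B); if β nullable, add FOLLOW(A).
FOLLOW(S) = {$}


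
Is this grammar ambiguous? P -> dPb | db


balanced d^n…b^n: each string has a unique parse
Unambiguous


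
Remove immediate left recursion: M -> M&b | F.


Left-recursive alternatives: M&b; non-recursive: F
Introduce M': M -> FM', M' -> &bM' | ε


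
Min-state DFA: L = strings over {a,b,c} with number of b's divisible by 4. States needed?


Track (count of b) mod 4: states 0..3, accept at 0
Minimal DFA: 4 states


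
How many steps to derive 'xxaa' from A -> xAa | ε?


Derivation: A => xAa => xxAaa => xxaa
Steps: 3


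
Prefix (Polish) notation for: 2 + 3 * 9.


'*' binds tighter: tree is (+ 2 (* 3 9))
Prefix: + 2 * 3 9


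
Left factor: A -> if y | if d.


Common prefix: 'if'
Factored: A -> if A', A' -> y | d


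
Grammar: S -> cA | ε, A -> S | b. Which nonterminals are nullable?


A nonterminal is nullable iff some alternative derives ε (directly, or every symbol in it is nullable)
Nullable: {A, S}


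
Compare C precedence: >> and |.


'>>' is shift (level 8); '|' is bitwise OR (level 3)
Higher level binds tighter
'>>' has higher precedence than '|'


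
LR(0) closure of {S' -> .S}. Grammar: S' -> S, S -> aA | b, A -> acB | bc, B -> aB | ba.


Start: S' -> .S
For each item with dot before a nonterminal B, add B -> .γ for every B-production
Closure: [S' -> .S, S -> .aA, S -> .b]


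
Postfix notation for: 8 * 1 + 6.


Left to right (same or higher precedence on left)
Postfix: 8 1 * 6 +


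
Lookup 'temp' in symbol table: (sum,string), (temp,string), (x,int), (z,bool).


Lookup 'temp' → type string


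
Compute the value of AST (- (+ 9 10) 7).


Evaluate inner: (+ 9 10) = 19
Evaluate root: (- 19 7) = 12
Result: 12


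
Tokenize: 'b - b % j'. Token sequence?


Scan left to right, longest-match per lexeme
Tokens: ID(b), OP(-), ID(b), OP(%), ID(j)


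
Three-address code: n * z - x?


Break into single-operator statements:
t1 = n * z
t2 = t1 - x


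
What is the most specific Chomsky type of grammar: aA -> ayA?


LHS has context (more than one symbol) and |LHS| ≤ |RHS|
Classification: Type 1 (Context-Sensitive)


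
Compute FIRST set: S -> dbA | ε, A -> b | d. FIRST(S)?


Per alternative of S: FIRST(dbA) = {d}; FIRST(ε) = {ε}
FIRST(S) = {d, ε}


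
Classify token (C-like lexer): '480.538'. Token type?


Pattern: digits with a decimal point
Type: FLOAT_LITERAL


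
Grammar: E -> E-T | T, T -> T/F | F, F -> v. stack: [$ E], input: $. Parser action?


start symbol E on stack, input exhausted
Action: accept


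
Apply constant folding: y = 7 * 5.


7 * 5 = 35 at compile time
Optimized: y = 35


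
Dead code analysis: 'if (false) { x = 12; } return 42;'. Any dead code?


condition is constant false, so the whole block is unreachable
Dead: 'if (false) { x = 12; }'


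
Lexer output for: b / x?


Scan left to right, longest-match per lexeme
Tokens: ID(b), OP(/), ID(x)


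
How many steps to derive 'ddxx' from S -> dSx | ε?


Derivation: S => dSx => ddSxx => ddxx
Steps: 3


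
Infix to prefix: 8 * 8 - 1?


left-to-right (same/higher precedence on left): tree is (- (* 8 8) 1)
Prefix: - * 8 8 1


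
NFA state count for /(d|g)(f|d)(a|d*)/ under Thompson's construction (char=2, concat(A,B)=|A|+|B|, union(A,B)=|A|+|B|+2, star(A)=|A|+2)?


Syntax tree has 6 char leaf(s), 3 union(s), 1 star(s)
chars contribute 6×2 = 12; each union adds +2; each star adds +2
Total: 12 + 6 + 2 = 20 states


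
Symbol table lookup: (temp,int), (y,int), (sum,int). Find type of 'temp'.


Lookup 'temp' → type int


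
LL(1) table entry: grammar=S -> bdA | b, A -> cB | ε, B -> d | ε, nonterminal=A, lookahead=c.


For [A, c]: 'c' ∈ FIRST(cB)
Entry: A -> cB


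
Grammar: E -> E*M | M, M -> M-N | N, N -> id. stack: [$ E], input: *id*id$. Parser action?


shift '*' to continue E -> E*M
Action: shift


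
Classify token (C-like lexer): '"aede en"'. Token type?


Pattern: double-quoted sequence
Type: STRING_LITERAL


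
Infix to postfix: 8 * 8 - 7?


Left to right (same or higher precedence on left)
Postfix: 8 8 * 7 -


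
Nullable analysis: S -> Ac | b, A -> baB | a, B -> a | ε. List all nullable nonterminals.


A nonterminal is nullable iff some alternative derives ε (directly, or every symbol in it is nullable)
Nullable: {B}


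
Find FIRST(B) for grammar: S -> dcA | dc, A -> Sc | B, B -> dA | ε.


Per alternative of B: FIRST(dA) = {d}; FIRST(ε) = {ε}
FIRST(B) = {d, ε}


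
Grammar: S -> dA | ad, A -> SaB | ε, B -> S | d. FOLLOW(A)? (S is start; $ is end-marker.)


$ ∈ FOLLOW(S). For each A -> αBβ: add FIRST(β)\{ε} to FOLLOW(B); if β nullable, add FOLLOW(A).
FOLLOW(A) = {$, a}


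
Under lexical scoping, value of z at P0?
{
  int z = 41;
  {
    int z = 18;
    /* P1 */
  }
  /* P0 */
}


z declared in the same block as P0
z = 41


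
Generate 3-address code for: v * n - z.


Break into single-operator statements:
t1 = v * n
t2 = t1 - z


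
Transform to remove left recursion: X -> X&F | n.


Left-recursive alternatives: X&F; non-recursive: n
Introduce X': X -> nX', X' -> &FX' | ε


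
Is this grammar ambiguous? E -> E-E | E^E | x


'x-x^x' has two parse trees (no precedence encoded between - and ^)
Ambiguous


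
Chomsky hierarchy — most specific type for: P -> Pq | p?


Left-linear: every RHS is a terminal or one nonterminal followed by a terminal
Classification: Type 3 (Regular)


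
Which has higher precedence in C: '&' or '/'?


'/' is multiplicative (level 10); '&' is bitwise AND (level 5)
Higher level binds tighter
'/' has higher precedence than '&'


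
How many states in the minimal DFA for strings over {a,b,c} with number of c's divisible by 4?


Track (count of c) mod 4: states 0..3, accept at 0
Minimal DFA: 4 states


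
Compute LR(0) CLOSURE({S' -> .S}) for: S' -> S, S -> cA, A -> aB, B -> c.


Start: S' -> .S
For each item with dot before a nonterminal B, add B -> .γ for every B-production
Closure: [S' -> .S, S -> .cA]


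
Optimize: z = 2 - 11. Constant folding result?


2 - 11 = -9 at compile time
Optimized: z = -9


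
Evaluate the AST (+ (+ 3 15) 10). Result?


Evaluate inner: (+ 3 15) = 18
Evaluate root: (+ 18 10) = 28
Result: 28


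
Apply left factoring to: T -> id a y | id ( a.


Common prefix: 'id'
Factored: T -> id T', T' -> a y | ( a


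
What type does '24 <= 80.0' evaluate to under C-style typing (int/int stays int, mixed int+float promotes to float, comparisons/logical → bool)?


Operand types: int <= float
Rule: comparison yields bool
Result type: bool


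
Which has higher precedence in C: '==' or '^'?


'==' is equality (level 6); '^' is bitwise XOR (level 4)
Higher level binds tighter
'==' has higher precedence than '^'


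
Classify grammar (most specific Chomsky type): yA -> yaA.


LHS has context (more than one symbol) and |LHS| ≤ |RHS|
Classification: Type 1 (Context-Sensitive)


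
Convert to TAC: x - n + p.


Break into single-operator statements:
t1 = x - n
t2 = t1 + p


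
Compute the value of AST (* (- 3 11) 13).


Evaluate inner: (- 3 11) = -8
Evaluate root: (* -8 13) = -104
Result: -104


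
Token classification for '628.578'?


Pattern: digits with a decimal point
Type: FLOAT_LITERAL


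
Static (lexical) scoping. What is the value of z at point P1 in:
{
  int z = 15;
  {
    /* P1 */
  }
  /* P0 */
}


P1's block does not declare z; resolves to the enclosing declaration at depth 0
z = 15


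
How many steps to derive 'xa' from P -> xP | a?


Derivation: P => xP => xa
Steps: 2


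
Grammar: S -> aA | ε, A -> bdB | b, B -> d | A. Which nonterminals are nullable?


A nonterminal is nullable iff some alternative derives ε (directly, or every symbol in it is nullable)
Nullable: {S}


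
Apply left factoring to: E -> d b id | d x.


Common prefix: 'd'
Factored: E -> d E', E' -> b id | x


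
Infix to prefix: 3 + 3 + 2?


left-to-right (same/higher precedence on left): tree is (+ (+ 3 3) 2)
Prefix: + + 3 3 2


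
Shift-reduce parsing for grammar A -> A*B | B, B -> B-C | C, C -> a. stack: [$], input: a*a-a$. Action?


no handle on stack; shift 'a'
Action: shift


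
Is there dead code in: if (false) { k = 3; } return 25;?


condition is constant false, so the whole block is unreachable
Dead: 'if (false) { k = 3; }'


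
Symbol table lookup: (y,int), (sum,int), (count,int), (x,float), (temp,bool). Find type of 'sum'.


Lookup 'sum' → type int


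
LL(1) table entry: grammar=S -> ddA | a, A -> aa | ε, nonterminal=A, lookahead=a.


For [A, a]: 'a' ∈ FIRST(aa)
Entry: A -> aa


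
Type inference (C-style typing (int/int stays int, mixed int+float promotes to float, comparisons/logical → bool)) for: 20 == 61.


Operand types: int == int
Rule: comparison yields bool
Result type: bool


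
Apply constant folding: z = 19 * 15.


19 * 15 = 285 at compile time
Optimized: z = 285


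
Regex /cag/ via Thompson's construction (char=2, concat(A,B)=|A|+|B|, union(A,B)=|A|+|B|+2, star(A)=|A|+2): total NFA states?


Syntax tree has 3 char leaf(s), 0 union(s), 0 star(s)
chars contribute 3×2 = 6; each union adds +2; each star adds +2
Total: 6 + 0 + 0 = 6 states


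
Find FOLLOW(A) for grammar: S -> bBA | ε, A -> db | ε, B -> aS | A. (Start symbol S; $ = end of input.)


$ ∈ FOLLOW(S). For each A -> αBβ: add FIRST(β)\{ε} to FOLLOW(B); if β nullable, add FOLLOW(A).
FOLLOW(A) = {$, d}


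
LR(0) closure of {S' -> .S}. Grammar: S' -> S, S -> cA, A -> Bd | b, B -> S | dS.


Start: S' -> .S
For each item with dot before a nonterminal B, add B -> .γ for every B-production
Closure: [S' -> .S, S -> .cA]


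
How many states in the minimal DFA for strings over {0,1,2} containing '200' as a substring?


KMP-style automaton: 3 progress states + 1 absorbing accept = 4
Minimal DFA: 4 states


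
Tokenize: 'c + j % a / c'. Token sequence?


Scan left to right, longest-match per lexeme
Tokens: ID(c), OP(+), ID(j), OP(%), ID(a), OP(/), ID(c)


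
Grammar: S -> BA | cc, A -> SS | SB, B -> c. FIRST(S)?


Per alternative of S: FIRST(BA) = {c}; FIRST(cc) = {c}
FIRST(S) = {c}


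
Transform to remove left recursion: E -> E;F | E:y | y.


Left-recursive alternatives: E;F, E:y; non-recursive: y
Introduce E': E -> yE', E' -> ;FE' | :yE' | ε


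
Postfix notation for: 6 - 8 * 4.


* has higher precedence, evaluate 8*4 first
Postfix: 6 8 4 * -


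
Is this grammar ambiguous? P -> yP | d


right-linear, alternatives start with distinct terminals 'y' vs 'd': unique leftmost derivation
Unambiguous


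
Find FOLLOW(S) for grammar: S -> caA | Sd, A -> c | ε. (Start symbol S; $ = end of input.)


$ ∈ FOLLOW(S). For each A -> αBβ: add FIRST(β)\{ε} to FOLLOW(B); if β nullable, add FOLLOW(A).
FOLLOW(S) = {$, d}


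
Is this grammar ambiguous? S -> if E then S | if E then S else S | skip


dangling else: 'if E then if E then skip else skip' parses two ways
Ambiguous


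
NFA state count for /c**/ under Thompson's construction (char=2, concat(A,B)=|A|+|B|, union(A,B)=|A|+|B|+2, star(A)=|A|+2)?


Syntax tree has 1 char leaf(s), 0 union(s), 2 star(s)
chars contribute 1×2 = 2; each union adds +2; each star adds +2
Total: 2 + 0 + 4 = 6 states


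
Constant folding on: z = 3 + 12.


3 + 12 = 15 at compile time
Optimized: z = 15


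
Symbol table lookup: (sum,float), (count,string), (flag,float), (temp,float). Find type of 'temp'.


Lookup 'temp' → type float


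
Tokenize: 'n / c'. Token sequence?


Scan left to right, longest-match per lexeme
Tokens: ID(n), OP(/), ID(c)


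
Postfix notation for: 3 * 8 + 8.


Left to right (same or higher precedence on left)
Postfix: 3 8 * 8 +


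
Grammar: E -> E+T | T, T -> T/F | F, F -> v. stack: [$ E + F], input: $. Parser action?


'F' (not preceded by T/) is the handle for T -> F
Action: reduce (T -> F)


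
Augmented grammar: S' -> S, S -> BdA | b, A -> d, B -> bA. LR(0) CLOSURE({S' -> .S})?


Start: S' -> .S
For each item with dot before a nonterminal B, add B -> .γ for every B-production
Closure: [S' -> .S, S -> .BdA, S -> .b, B -> .bA]


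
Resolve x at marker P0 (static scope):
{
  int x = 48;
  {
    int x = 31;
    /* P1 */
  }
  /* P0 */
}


x declared in the same block as P0
x = 48


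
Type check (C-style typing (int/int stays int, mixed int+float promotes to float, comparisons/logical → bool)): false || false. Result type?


Operand types: bool || bool
Rule: logical operators take bool operands and yield bool
Result type: bool


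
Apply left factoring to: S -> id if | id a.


Common prefix: 'id'
Factored: S -> id S', S' -> if | a


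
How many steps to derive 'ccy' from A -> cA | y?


Derivation: A => cA => ccA => ccy
Steps: 3


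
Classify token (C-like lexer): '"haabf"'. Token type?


Pattern: double-quoted sequence
Type: STRING_LITERAL


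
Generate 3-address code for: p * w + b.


Break into single-operator statements:
t1 = p * w
t2 = t1 + b


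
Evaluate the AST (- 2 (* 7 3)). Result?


Evaluate inner: (* 7 3) = 21
Evaluate root: (- 2 21) = -19
Result: -19


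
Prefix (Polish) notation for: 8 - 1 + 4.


left-to-right (same/higher precedence on left): tree is (+ (- 8 1) 4)
Prefix: + - 8 1 4


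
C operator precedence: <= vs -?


'-' is additive (level 9); '<=' is relational (level 7)
Higher level binds tighter
'-' has higher precedence than '<='


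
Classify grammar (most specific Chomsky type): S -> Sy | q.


Left-linear: every RHS is a terminal or one nonterminal followed by a terminal
Classification: Type 3 (Regular)


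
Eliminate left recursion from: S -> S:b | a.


Left-recursive alternatives: S:b; non-recursive: a
Introduce S': S -> aS', S' -> :bS' | ε


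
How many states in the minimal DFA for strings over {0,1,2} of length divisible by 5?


Track length mod 5: states 0..4, accept at 0
Minimal DFA: 5 states


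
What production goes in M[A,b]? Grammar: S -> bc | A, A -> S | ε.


For [A, b]: 'b' ∈ FIRST(S)
Entry: A -> S


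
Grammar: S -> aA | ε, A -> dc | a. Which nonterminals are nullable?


A nonterminal is nullable iff some alternative derives ε (directly, or every symbol in it is nullable)
Nullable: {S}


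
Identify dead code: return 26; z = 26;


statement follows a return and is unreachable
Dead: 'z = 26'


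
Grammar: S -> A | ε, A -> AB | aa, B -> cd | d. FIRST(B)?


Per alternative of B: FIRST(cd) = {c}; FIRST(d) = {d}
FIRST(B) = {c, d}


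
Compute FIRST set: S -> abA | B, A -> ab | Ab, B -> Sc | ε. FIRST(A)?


Per alternative of A: FIRST(ab) = {a}; FIRST(Ab) = {a}
FIRST(A) = {a}


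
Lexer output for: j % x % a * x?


Scan left to right, longest-match per lexeme
Tokens: ID(j), OP(%), ID(x), OP(%), ID(a), OP(*), ID(x)


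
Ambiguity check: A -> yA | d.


right-linear, alternatives start with distinct terminals 'y' vs 'd': unique leftmost derivation
Unambiguous


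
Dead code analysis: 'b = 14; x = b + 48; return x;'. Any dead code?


b is read by x's definition; x is returned
No dead code


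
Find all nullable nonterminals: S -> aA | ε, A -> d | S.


A nonterminal is nullable iff some alternative derives ε (directly, or every symbol in it is nullable)
Nullable: {A, S}


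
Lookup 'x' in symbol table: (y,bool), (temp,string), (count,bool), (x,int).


Lookup 'x' → type int


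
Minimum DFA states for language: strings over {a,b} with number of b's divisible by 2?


Track (count of b) mod 2: states 0..1, accept at 0
Minimal DFA: 2 states


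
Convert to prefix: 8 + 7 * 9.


'*' binds tighter: tree is (+ 8 (* 7 9))
Prefix: + 8 * 7 9


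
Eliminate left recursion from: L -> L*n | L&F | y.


Left-recursive alternatives: L*n, L&F; non-recursive: y
Introduce L': L -> yL', L' -> *nL' | &FL' | ε


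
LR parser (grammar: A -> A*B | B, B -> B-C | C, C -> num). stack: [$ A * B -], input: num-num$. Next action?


no handle; shift 'num'
Action: shift


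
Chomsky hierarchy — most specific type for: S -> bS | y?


Right-linear: every RHS is a terminal or a terminal followed by one nonterminal
Classification: Type 3 (Regular)


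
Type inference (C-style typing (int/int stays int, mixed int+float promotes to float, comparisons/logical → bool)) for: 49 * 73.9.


Operand types: int * float
Rule: mixed int/float promotes to float; int/int stays int
Result type: float


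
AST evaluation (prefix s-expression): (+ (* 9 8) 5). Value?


Evaluate inner: (* 9 8) = 72
Evaluate root: (+ 72 5) = 77
Result: 77


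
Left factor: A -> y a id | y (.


Common prefix: 'y'
Factored: A -> y A', A' -> a id | (


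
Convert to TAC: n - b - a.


Break into single-operator statements:
t1 = n - b
t2 = t1 - a


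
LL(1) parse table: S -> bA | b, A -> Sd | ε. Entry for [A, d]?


For [A, d]: ε is nullable and 'd' ∈ FOLLOW(A)
Entry: A -> ε


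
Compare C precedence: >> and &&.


'>>' is shift (level 8); '&&' is logical AND (level 2)
Higher level binds tighter
'>>' has higher precedence than '&&'


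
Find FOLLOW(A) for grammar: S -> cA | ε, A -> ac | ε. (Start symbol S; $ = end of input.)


$ ∈ FOLLOW(S). For each A -> αBβ: add FIRST(β)\{ε} to FOLLOW(B); if β nullable, add FOLLOW(A).
FOLLOW(A) = {$}


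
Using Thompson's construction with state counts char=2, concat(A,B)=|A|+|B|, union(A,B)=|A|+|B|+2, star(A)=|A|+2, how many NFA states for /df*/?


Syntax tree has 2 char leaf(s), 0 union(s), 1 star(s)
chars contribute 2×2 = 4; each union adds +2; each star adds +2
Total: 4 + 0 + 2 = 6 states


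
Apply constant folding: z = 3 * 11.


3 * 11 = 33 at compile time
Optimized: z = 33


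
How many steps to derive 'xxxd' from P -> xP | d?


Derivation: P => xP => xxP => xxxP => xxxd
Steps: 4


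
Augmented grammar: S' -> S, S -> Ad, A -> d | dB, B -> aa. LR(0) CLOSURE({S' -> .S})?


Start: S' -> .S
For each item with dot before a nonterminal B, add B -> .γ for every B-production
Closure: [S' -> .S, S -> .Ad, A -> .d, A -> .dB]


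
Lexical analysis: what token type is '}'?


Pattern: delimiter/punctuation
Type: PUNCTUATION


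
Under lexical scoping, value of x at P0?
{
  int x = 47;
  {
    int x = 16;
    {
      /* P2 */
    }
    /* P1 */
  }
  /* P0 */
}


x declared in the same block as P0
x = 47


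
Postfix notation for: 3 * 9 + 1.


Left to right (same or higher precedence on left)
Postfix: 3 9 * 1 +


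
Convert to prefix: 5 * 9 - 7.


left-to-right (same/higher precedence on left): tree is (- (* 5 9) 7)
Prefix: - * 5 9 7


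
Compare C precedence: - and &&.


'-' is additive (level 9); '&&' is logical AND (level 2)
Higher level binds tighter
'-' has higher precedence than '&&'


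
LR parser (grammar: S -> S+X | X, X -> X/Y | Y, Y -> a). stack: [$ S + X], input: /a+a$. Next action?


'/' can extend X; shift to build X -> X/Y
Action: shift


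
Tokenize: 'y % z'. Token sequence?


Scan left to right, longest-match per lexeme
Tokens: ID(y), OP(%), ID(z)


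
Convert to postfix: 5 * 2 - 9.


Left to right (same or higher precedence on left)
Postfix: 5 2 * 9 -


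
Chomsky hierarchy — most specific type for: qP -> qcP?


LHS has context (more than one symbol) and |LHS| ≤ |RHS|
Classification: Type 1 (Context-Sensitive)


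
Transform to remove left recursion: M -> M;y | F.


Left-recursive alternatives: M;y; non-recursive: F
Introduce M': M -> FM', M' -> ;yM' | ε


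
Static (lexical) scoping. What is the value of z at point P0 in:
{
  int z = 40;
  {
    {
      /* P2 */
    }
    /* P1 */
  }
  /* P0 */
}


z declared in the same block as P0
z = 40


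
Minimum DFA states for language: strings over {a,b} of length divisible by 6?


Track length mod 6: states 0..5, accept at 0
Minimal DFA: 6 states


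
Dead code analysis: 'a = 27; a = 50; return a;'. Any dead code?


first assignment to a is overwritten before any read
Dead: 'a = 27'


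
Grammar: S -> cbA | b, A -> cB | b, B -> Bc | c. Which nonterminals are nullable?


A nonterminal is nullable iff some alternative derives ε (directly, or every symbol in it is nullable)
Nullable: {}


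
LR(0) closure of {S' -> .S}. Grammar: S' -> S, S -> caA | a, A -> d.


Start: S' -> .S
For each item with dot before a nonterminal B, add B -> .γ for every B-production
Closure: [S' -> .S, S -> .caA, S -> .a]


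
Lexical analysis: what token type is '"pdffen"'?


Pattern: double-quoted sequence
Type: STRING_LITERAL


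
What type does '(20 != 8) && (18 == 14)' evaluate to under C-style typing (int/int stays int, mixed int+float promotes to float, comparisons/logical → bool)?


Operand types: bool && bool
Rule: logical operators take bool operands and yield bool
Result type: bool


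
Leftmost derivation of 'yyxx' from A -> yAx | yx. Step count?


Derivation: A => yAx => yyxx
Steps: 2


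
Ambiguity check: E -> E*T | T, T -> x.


precedence layered via separate nonterminal T: deterministic
Unambiguous


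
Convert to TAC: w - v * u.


Break into single-operator statements:
t1 = v * u
t2 = w - t1
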